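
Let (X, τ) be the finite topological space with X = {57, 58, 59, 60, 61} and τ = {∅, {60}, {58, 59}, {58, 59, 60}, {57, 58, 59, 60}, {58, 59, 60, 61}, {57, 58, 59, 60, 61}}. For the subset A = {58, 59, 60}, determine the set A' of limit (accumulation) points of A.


A' = {57, 58, 59, 61}

For each x ∈ X, list the open sets U ∈ τ with x ∈ U, then check whether U ∩ (A ∖ {x}) ≠ ∅ for every such U.
  x = 57: opens ∋ x are {57, 58, 59, 60}, {57, 58, 59, 60, 61}; each meets A ∖ {57}, so x IS a limit point.
  x = 58: opens ∋ x are {58, 59}, {58, 59, 60}, {57, 58, 59, 60}, {58, 59, 60, 61}, {57, 58, 59, 60, 61}; each meets A ∖ {58}, so x IS a limit point.
  x = 59: opens ∋ x are {58, 59}, {58, 59, 60}, {57, 58, 59, 60}, {58, 59, 60, 61}, {57, 58, 59, 60, 61}; each meets A ∖ {59}, so x IS a limit point.
  x = 60: open {60} ∋ x has {60} ∩ (A ∖ {60}) = ∅, so x is NOT a limit point.
  x = 61: opens ∋ x are {58, 59, 60, 61}, {57, 58, 59, 60, 61}; each meets A ∖ {61}, so x IS a limit point.
Collecting: A' = {57, 58, 59, 61}.


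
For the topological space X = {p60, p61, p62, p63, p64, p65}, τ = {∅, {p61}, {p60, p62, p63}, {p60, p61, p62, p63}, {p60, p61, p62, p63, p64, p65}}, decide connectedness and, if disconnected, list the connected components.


(X, τ) is connected.

Find clopen sets (U ∈ τ with X ∖ U ∈ τ):
  U = ∅, X ∖ U = {p60, p61, p62, p63, p64, p65} — both open, so U is clopen.
  U = {p60, p61, p62, p63, p64, p65}, X ∖ U = ∅ — both open, so U is clopen.
Only trivial clopens (∅ and X) exist, so (X, τ) is connected.
Compute connected components by grouping points that agree on all clopens:
  component: {p60, p61, p62, p63, p64, p65}


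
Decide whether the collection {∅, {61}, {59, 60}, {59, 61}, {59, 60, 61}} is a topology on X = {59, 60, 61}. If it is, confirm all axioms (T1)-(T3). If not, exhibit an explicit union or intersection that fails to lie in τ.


τ is NOT a topology on X.

Axiom (T1): ∅ ∈ τ? Yes; X ∈ τ? Yes.
Axiom (T2/T3): check pairwise unions and intersections of members of τ.
Counterexample for (T3): {59, 60} ∩ {59, 61} = {59} ∉ τ. Therefore τ is NOT a topology.


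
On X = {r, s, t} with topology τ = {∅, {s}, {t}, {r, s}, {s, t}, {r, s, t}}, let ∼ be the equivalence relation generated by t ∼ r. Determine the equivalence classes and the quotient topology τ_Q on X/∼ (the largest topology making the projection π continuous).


X/∼ = {[r=t], [s]}; |τ_Q| = 3.

Equivalence classes: [r=t], [s].
Quotient map π: X → X/∼ sends r ↦ [r=t], s ↦ [s], t ↦ [r=t].
For each subset V ⊆ X/∼, compute π^{-1}(V) ⊆ X and check whether π^{-1}(V) ∈ τ. V is open in τ_Q iff π^{-1}(V) ∈ τ.
  V = {}: π^{-1}(V) = ∅ ∈ τ ✓.
  V = {[r=t]}: π^{-1}(V) = {r, t} ∉ τ ✗.
  V = {[s]}: π^{-1}(V) = {s} ∈ τ ✓.
  V = {[r=t], [s]}: π^{-1}(V) = {r, s, t} ∈ τ ✓.
Open sets in the quotient: τ_Q = {{}, {[s]}, {[r=t], [s]}} (3 elements).


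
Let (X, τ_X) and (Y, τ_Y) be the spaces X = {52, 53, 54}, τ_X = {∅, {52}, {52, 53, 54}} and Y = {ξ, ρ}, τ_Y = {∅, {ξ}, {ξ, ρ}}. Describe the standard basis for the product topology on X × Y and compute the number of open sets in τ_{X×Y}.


Basis B = {∅ × ∅, {52} × {ξ}, {52} × {ξ, ρ}, {52, 53, 54} × {ξ}, {52, 53, 54} × {ξ, ρ}}; |τ_{X×Y}| = 6.

Enumerate products U × V with U ∈ τ_X, V ∈ τ_Y (deduplicated):
  ∅ × ∅ = {} (∅)
  {52} × {ξ} = {(52,ξ)}
  {52} × {ξ, ρ} = {(52,ξ), (52,ρ)}
  {52, 53, 54} × {ξ} = {(52,ξ), (53,ξ), (54,ξ)}
  {52, 53, 54} × {ξ, ρ} = {(52,ξ), (52,ρ), (53,ξ), (53,ρ), (54,ξ), (54,ρ)}
These 5 distinct sets form the basis B.
Close under arbitrary unions to get τ_{X×Y}; counting gives |τ_{X×Y}| = 6.


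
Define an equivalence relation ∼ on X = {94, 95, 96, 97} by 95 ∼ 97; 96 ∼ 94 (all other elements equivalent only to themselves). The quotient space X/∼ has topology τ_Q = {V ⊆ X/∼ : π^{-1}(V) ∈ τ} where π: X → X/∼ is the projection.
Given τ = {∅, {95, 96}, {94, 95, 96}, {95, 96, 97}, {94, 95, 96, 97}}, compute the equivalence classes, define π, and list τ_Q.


X/∼ = {[94=96], [95=97]}; |τ_Q| = 2.

Equivalence classes: [94=96], [95=97].
Quotient map π: X → X/∼ sends 94 ↦ [94=96], 95 ↦ [95=97], 96 ↦ [94=96], 97 ↦ [95=97].
For each subset V ⊆ X/∼, compute π^{-1}(V) ⊆ X and check whether π^{-1}(V) ∈ τ. V is open in τ_Q iff π^{-1}(V) ∈ τ.
  V = {}: π^{-1}(V) = ∅ ∈ τ ✓.
  V = {[94=96]}: π^{-1}(V) = {94, 96} ∉ τ ✗.
  V = {[95=97]}: π^{-1}(V) = {95, 97} ∉ τ ✗.
  V = {[94=96], [95=97]}: π^{-1}(V) = {94, 95, 96, 97} ∈ τ ✓.
Open sets in the quotient: τ_Q = {{}, {[94=96], [95=97]}} (2 elements).


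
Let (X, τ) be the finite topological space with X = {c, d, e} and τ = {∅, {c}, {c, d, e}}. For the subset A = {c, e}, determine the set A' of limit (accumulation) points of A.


A' = {d, e}

For each x ∈ X, list the open sets U ∈ τ with x ∈ U, then check whether U ∩ (A ∖ {x}) ≠ ∅ for every such U.
  x = c: open {c} ∋ x has {c} ∩ (A ∖ {c}) = ∅, so x is NOT a limit point.
  x = d: opens ∋ x are {c, d, e}; each meets A ∖ {d}, so x IS a limit point.
  x = e: opens ∋ x are {c, d, e}; each meets A ∖ {e}, so x IS a limit point.
Collecting: A' = {d, e}.


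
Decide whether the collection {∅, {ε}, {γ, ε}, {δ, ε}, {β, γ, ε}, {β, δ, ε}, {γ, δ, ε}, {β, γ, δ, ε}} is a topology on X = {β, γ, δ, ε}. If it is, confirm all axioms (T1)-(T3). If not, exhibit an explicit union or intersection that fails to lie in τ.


τ is NOT a topology on X.

Axiom (T1): ∅ ∈ τ? Yes; X ∈ τ? Yes.
Axiom (T2/T3): check pairwise unions and intersections of members of τ.
Counterexample for (T3): {β, γ, ε} ∩ {β, δ, ε} = {β, ε} ∉ τ. Therefore τ is NOT a topology.


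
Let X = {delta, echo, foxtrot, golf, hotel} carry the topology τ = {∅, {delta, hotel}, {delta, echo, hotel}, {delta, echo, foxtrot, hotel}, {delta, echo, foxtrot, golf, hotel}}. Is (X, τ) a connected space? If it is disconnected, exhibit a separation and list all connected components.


(X, τ) is connected.

Find clopen sets (U ∈ τ with X ∖ U ∈ τ):
  U = ∅, X ∖ U = {delta, echo, foxtrot, golf, hotel} — both open, so U is clopen.
  U = {delta, echo, foxtrot, golf, hotel}, X ∖ U = ∅ — both open, so U is clopen.
Only trivial clopens (∅ and X) exist, so (X, τ) is connected.
Compute connected components by grouping points that agree on all clopens:
  component: {delta, echo, foxtrot, golf, hotel}


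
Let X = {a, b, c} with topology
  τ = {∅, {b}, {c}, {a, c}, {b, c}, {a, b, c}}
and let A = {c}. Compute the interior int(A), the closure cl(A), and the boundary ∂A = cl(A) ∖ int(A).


int(A) = {c}, cl(A) = {a, c}, ∂A = {a}.

Closed sets in (X, τ) are complements of opens:
  closed(X, τ) = {∅, {a}, {b}, {a, b}, {a, c}, {a, b, c}}.
int(A) = ⋃ {U ∈ τ : U ⊆ A}. Opens contained in A: ∅, {c}.
Taking the union of these: int(A) = {c}.
cl(A) = ⋂ {C closed : A ⊆ C}. Closed sets containing A: {a, c}, {a, b, c}.
Intersecting these: cl(A) = {a, c}.
∂A = cl(A) ∖ int(A) = {a, c} ∖ {c} = {a}.


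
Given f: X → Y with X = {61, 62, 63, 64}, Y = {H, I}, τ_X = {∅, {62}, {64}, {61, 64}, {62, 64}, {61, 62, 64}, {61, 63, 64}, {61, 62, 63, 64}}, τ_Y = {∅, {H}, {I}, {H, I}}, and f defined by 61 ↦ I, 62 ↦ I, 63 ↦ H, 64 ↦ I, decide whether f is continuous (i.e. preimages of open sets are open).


f is NOT continuous.

Compute f^{-1}(U) for each U ∈ τ_Y:
  U = ∅: f^{-1}(U) = ∅ ∈ τ_X ✓.
  U = {H}: f^{-1}(U) = {63} ∉ τ_X ✗.
  U = {I}: f^{-1}(U) = {61, 62, 64} ∈ τ_X ✓.
  U = {H, I}: f^{-1}(U) = {61, 62, 63, 64} ∈ τ_X ✓.
Found U = {H} with f^{-1}(U) = {63} not in τ_X. Therefore f is NOT continuous.


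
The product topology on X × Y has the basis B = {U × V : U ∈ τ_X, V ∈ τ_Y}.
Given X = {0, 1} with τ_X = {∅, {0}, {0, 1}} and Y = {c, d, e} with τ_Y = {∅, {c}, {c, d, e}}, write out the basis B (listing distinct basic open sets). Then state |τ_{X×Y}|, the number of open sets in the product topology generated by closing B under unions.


Basis B = {∅ × ∅, {0} × {c}, {0, 1} × {c}, {0} × {c, d, e}, {0, 1} × {c, d, e}}; |τ_{X×Y}| = 6.

Enumerate products U × V with U ∈ τ_X, V ∈ τ_Y (deduplicated):
  ∅ × ∅ = {} (∅)
  {0} × {c} = {(0,c)}
  {0, 1} × {c} = {(0,c), (1,c)}
  {0} × {c, d, e} = {(0,c), (0,d), (0,e)}
  {0, 1} × {c, d, e} = {(0,c), (0,d), (0,e), (1,c), (1,d), (1,e)}
These 5 distinct sets form the basis B.
Close under arbitrary unions to get τ_{X×Y}; counting gives |τ_{X×Y}| = 6.


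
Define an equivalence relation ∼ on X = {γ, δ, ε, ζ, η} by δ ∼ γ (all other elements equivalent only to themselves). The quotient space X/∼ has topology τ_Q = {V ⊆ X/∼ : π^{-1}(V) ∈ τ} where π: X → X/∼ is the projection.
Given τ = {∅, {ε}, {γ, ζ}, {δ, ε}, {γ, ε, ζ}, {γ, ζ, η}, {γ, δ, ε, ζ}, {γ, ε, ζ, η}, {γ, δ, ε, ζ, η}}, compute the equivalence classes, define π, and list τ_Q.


X/∼ = {[γ=δ], [ε], [ζ], [η]}; |τ_Q| = 4.

Equivalence classes: [γ=δ], [ε], [ζ], [η].
Quotient map π: X → X/∼ sends γ ↦ [γ=δ], δ ↦ [γ=δ], ε ↦ [ε], ζ ↦ [ζ], η ↦ [η].
For each subset V ⊆ X/∼, compute π^{-1}(V) ⊆ X and check whether π^{-1}(V) ∈ τ. V is open in τ_Q iff π^{-1}(V) ∈ τ.
  V = {}: π^{-1}(V) = ∅ ∈ τ ✓.
  V = {[γ=δ]}: π^{-1}(V) = {γ, δ} ∉ τ ✗.
  V = {[ε]}: π^{-1}(V) = {ε} ∈ τ ✓.
  V = {[γ=δ], [ε]}: π^{-1}(V) = {γ, δ, ε} ∉ τ ✗.
  V = {[ζ]}: π^{-1}(V) = {ζ} ∉ τ ✗.
  V = {[γ=δ], [ζ]}: π^{-1}(V) = {γ, δ, ζ} ∉ τ ✗.
  V = {[ε], [ζ]}: π^{-1}(V) = {ε, ζ} ∉ τ ✗.
  V = {[γ=δ], [ε], [ζ]}: π^{-1}(V) = {γ, δ, ε, ζ} ∈ τ ✓.
  V = {[η]}: π^{-1}(V) = {η} ∉ τ ✗.
  V = {[γ=δ], [η]}: π^{-1}(V) = {γ, δ, η} ∉ τ ✗.
  V = {[ε], [η]}: π^{-1}(V) = {ε, η} ∉ τ ✗.
  V = {[γ=δ], [ε], [η]}: π^{-1}(V) = {γ, δ, ε, η} ∉ τ ✗.
  V = {[ζ], [η]}: π^{-1}(V) = {ζ, η} ∉ τ ✗.
  V = {[γ=δ], [ζ], [η]}: π^{-1}(V) = {γ, δ, ζ, η} ∉ τ ✗.
  V = {[ε], [ζ], [η]}: π^{-1}(V) = {ε, ζ, η} ∉ τ ✗.
  V = {[γ=δ], [ε], [ζ], [η]}: π^{-1}(V) = {γ, δ, ε, ζ, η} ∈ τ ✓.
Open sets in the quotient: τ_Q = {{}, {[ε]}, {[γ=δ], [ε], [ζ]}, {[γ=δ], [ε], [ζ], [η]}} (4 elements).


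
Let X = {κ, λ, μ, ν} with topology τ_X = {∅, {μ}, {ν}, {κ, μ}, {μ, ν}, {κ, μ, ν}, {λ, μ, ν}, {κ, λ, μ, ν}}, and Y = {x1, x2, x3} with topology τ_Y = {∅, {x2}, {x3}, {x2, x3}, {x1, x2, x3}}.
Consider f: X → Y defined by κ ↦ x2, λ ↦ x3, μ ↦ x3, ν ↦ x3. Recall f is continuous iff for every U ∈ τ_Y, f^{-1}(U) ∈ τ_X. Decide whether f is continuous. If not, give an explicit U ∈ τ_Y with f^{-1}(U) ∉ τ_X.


f is NOT continuous.

Compute f^{-1}(U) for each U ∈ τ_Y:
  U = ∅: f^{-1}(U) = ∅ ∈ τ_X ✓.
  U = {x2}: f^{-1}(U) = {κ} ∉ τ_X ✗.
  U = {x3}: f^{-1}(U) = {λ, μ, ν} ∈ τ_X ✓.
  U = {x2, x3}: f^{-1}(U) = {κ, λ, μ, ν} ∈ τ_X ✓.
  U = {x1, x2, x3}: f^{-1}(U) = {κ, λ, μ, ν} ∈ τ_X ✓.
Found U = {x2} with f^{-1}(U) = {κ} not in τ_X. Therefore f is NOT continuous.


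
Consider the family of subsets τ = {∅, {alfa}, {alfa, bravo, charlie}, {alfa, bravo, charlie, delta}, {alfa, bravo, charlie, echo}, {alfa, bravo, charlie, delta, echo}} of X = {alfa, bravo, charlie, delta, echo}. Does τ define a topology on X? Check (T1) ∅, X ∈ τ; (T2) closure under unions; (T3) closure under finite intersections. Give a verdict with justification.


τ IS a topology on X.

Axiom (T1): ∅ ∈ τ? Yes; X ∈ τ? Yes.
Axiom (T2/T3): check pairwise unions and intersections of members of τ.
All pairwise intersections and unions checked — each lies in τ. Therefore τ satisfies (T1), (T2), (T3): it IS a topology on X.


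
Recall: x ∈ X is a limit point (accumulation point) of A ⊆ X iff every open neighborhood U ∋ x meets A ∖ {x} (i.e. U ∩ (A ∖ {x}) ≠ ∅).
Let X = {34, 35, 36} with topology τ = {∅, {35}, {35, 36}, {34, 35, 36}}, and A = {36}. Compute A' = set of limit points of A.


A' = {34}

For each x ∈ X, list the open sets U ∈ τ with x ∈ U, then check whether U ∩ (A ∖ {x}) ≠ ∅ for every such U.
  x = 34: opens ∋ x are {34, 35, 36}; each meets A ∖ {34}, so x IS a limit point.
  x = 35: open {35} ∋ x has {35} ∩ (A ∖ {35}) = ∅, so x is NOT a limit point.
  x = 36: open {35, 36} ∋ x has {35, 36} ∩ (A ∖ {36}) = ∅, so x is NOT a limit point.
Collecting: A' = {34}.


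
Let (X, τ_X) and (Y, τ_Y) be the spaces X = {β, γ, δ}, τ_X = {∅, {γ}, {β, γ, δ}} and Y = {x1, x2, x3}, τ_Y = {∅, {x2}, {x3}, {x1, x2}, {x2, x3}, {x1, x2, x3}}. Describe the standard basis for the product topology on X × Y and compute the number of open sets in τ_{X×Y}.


Basis B = {∅ × ∅, {γ} × {x2}, {γ} × {x3}, {γ} × {x1, x2}, {γ} × {x2, x3}, {β, γ, δ} × {x2}, {β, γ, δ} × {x3}, {γ} × {x1, x2, x3}, {β, γ, δ} × {x1, x2}, {β, γ, δ} × {x2, x3}, {β, γ, δ} × {x1, x2, x3}}; |τ_{X×Y}| = 18.

Enumerate products U × V with U ∈ τ_X, V ∈ τ_Y (deduplicated):
  ∅ × ∅ = {} (∅)
  {γ} × {x2} = {(γ,x2)}
  {γ} × {x3} = {(γ,x3)}
  {γ} × {x1, x2} = {(γ,x1), (γ,x2)}
  {γ} × {x2, x3} = {(γ,x2), (γ,x3)}
  {β, γ, δ} × {x2} = {(β,x2), (γ,x2), (δ,x2)}
  {β, γ, δ} × {x3} = {(β,x3), (γ,x3), (δ,x3)}
  {γ} × {x1, x2, x3} = {(γ,x1), (γ,x2), (γ,x3)}
  {β, γ, δ} × {x1, x2} = {(β,x1), (β,x2), (γ,x1), (γ,x2), (δ,x1), (δ,x2)}
  {β, γ, δ} × {x2, x3} = {(β,x2), (β,x3), (γ,x2), (γ,x3), (δ,x2), (δ,x3)}
  {β, γ, δ} × {x1, x2, x3} = {(β,x1), (β,x2), (β,x3), (γ,x1), (γ,x2), (γ,x3), (δ,x1), (δ,x2), (δ,x3)}
These 11 distinct sets form the basis B.
Close under arbitrary unions to get τ_{X×Y}; counting gives |τ_{X×Y}| = 18.


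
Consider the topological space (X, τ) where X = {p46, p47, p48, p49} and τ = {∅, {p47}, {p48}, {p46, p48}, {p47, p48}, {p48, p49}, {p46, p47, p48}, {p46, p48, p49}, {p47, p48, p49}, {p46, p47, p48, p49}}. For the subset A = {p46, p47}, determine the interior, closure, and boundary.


int(A) = {p47}, cl(A) = {p46, p47}, ∂A = {p46}.

Closed sets in (X, τ) are complements of opens:
  closed(X, τ) = {∅, {p46}, {p47}, {p49}, {p46, p47}, {p46, p49}, {p47, p49}, {p46, p47, p49}, {p46, p48, p49}, {p46, p47, p48, p49}}.
int(A) = ⋃ {U ∈ τ : U ⊆ A}. Opens contained in A: ∅, {p47}.
Taking the union of these: int(A) = {p47}.
cl(A) = ⋂ {C closed : A ⊆ C}. Closed sets containing A: {p46, p47}, {p46, p47, p49}, {p46, p47, p48, p49}.
Intersecting these: cl(A) = {p46, p47}.
∂A = cl(A) ∖ int(A) = {p46, p47} ∖ {p47} = {p46}.


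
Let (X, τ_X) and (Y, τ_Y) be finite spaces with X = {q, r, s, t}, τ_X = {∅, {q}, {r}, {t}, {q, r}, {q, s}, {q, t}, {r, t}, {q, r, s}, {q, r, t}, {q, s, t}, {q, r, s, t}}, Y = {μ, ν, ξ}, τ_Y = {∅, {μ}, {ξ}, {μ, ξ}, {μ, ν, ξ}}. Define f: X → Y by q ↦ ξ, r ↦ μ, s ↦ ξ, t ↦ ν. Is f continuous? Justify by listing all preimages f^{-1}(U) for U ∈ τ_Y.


f IS continuous.

Compute f^{-1}(U) for each U ∈ τ_Y:
  U = ∅: f^{-1}(U) = ∅ ∈ τ_X ✓.
  U = {μ}: f^{-1}(U) = {r} ∈ τ_X ✓.
  U = {ξ}: f^{-1}(U) = {q, s} ∈ τ_X ✓.
  U = {μ, ξ}: f^{-1}(U) = {q, r, s} ∈ τ_X ✓.
  U = {μ, ν, ξ}: f^{-1}(U) = {q, r, s, t} ∈ τ_X ✓.
Every preimage lies in τ_X, so f IS continuous.


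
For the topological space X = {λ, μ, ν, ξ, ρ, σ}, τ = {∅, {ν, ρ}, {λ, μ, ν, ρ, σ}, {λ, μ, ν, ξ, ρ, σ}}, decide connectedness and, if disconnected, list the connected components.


(X, τ) is connected.

Find clopen sets (U ∈ τ with X ∖ U ∈ τ):
  U = ∅, X ∖ U = {λ, μ, ν, ξ, ρ, σ} — both open, so U is clopen.
  U = {λ, μ, ν, ξ, ρ, σ}, X ∖ U = ∅ — both open, so U is clopen.
Only trivial clopens (∅ and X) exist, so (X, τ) is connected.
Compute connected components by grouping points that agree on all clopens:
  component: {λ, μ, ν, ξ, ρ, σ}


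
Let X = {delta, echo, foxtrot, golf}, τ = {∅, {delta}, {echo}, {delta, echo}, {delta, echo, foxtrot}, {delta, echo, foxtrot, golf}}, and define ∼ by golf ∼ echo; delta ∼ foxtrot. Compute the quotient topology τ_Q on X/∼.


X/∼ = {[delta=foxtrot], [echo=golf]}; |τ_Q| = 2.

Equivalence classes: [delta=foxtrot], [echo=golf].
Quotient map π: X → X/∼ sends delta ↦ [delta=foxtrot], echo ↦ [echo=golf], foxtrot ↦ [delta=foxtrot], golf ↦ [echo=golf].
For each subset V ⊆ X/∼, compute π^{-1}(V) ⊆ X and check whether π^{-1}(V) ∈ τ. V is open in τ_Q iff π^{-1}(V) ∈ τ.
  V = {}: π^{-1}(V) = ∅ ∈ τ ✓.
  V = {[delta=foxtrot]}: π^{-1}(V) = {delta, foxtrot} ∉ τ ✗.
  V = {[echo=golf]}: π^{-1}(V) = {echo, golf} ∉ τ ✗.
  V = {[delta=foxtrot], [echo=golf]}: π^{-1}(V) = {delta, echo, foxtrot, golf} ∈ τ ✓.
Open sets in the quotient: τ_Q = {{}, {[delta=foxtrot], [echo=golf]}} (2 elements).


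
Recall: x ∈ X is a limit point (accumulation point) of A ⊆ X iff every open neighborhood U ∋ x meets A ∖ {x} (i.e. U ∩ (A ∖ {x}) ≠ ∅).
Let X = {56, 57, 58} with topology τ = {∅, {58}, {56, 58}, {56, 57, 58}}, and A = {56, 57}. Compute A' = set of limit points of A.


A' = {57}

For each x ∈ X, list the open sets U ∈ τ with x ∈ U, then check whether U ∩ (A ∖ {x}) ≠ ∅ for every such U.
  x = 56: open {56, 58} ∋ x has {56, 58} ∩ (A ∖ {56}) = ∅, so x is NOT a limit point.
  x = 57: opens ∋ x are {56, 57, 58}; each meets A ∖ {57}, so x IS a limit point.
  x = 58: open {58} ∋ x has {58} ∩ (A ∖ {58}) = ∅, so x is NOT a limit point.
Collecting: A' = {57}.


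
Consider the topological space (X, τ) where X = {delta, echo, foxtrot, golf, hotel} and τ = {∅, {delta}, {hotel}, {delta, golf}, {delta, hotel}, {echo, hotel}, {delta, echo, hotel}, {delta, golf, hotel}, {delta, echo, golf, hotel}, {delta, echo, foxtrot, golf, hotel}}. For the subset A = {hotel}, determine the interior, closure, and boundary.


int(A) = {hotel}, cl(A) = {echo, foxtrot, hotel}, ∂A = {echo, foxtrot}.

Closed sets in (X, τ) are complements of opens:
  closed(X, τ) = {∅, {foxtrot}, {echo, foxtrot}, {foxtrot, golf}, {delta, foxtrot, golf}, {echo, foxtrot, golf}, {echo, foxtrot, hotel}, {delta, echo, foxtrot, golf}, {echo, foxtrot, golf, hotel}, {delta, echo, foxtrot, golf, hotel}}.
int(A) = ⋃ {U ∈ τ : U ⊆ A}. Opens contained in A: ∅, {hotel}.
Taking the union of these: int(A) = {hotel}.
cl(A) = ⋂ {C closed : A ⊆ C}. Closed sets containing A: {echo, foxtrot, hotel}, {echo, foxtrot, golf, hotel}, {delta, echo, foxtrot, golf, hotel}.
Intersecting these: cl(A) = {echo, foxtrot, hotel}.
∂A = cl(A) ∖ int(A) = {echo, foxtrot, hotel} ∖ {hotel} = {echo, foxtrot}.


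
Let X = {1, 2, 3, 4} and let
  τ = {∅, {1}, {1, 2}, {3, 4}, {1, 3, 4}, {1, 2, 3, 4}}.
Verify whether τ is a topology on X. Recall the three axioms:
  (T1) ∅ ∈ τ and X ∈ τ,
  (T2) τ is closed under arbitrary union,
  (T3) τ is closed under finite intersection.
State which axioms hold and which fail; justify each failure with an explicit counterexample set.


τ IS a topology on X.

Axiom (T1): ∅ ∈ τ? Yes; X ∈ τ? Yes.
Axiom (T2/T3): check pairwise unions and intersections of members of τ.
All pairwise intersections and unions checked — each lies in τ. Therefore τ satisfies (T1), (T2), (T3): it IS a topology on X.


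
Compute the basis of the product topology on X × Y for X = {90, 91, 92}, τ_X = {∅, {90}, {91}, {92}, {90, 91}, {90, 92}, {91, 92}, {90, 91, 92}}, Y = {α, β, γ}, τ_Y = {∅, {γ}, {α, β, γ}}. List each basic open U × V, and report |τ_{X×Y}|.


Basis B = {∅ × ∅, {90} × {γ}, {91} × {γ}, {92} × {γ}, {90, 91} × {γ}, {90, 92} × {γ}, {91, 92} × {γ}, {90} × {α, β, γ}, {90, 91, 92} × {γ}, {91} × {α, β, γ}, {92} × {α, β, γ}, {90, 91} × {α, β, γ}, {90, 92} × {α, β, γ}, {91, 92} × {α, β, γ}, {90, 91, 92} × {α, β, γ}}; |τ_{X×Y}| = 27.

Enumerate products U × V with U ∈ τ_X, V ∈ τ_Y (deduplicated):
  ∅ × ∅ = {} (∅)
  {90} × {γ} = {(90,γ)}
  {91} × {γ} = {(91,γ)}
  {92} × {γ} = {(92,γ)}
  {90, 91} × {γ} = {(90,γ), (91,γ)}
  {90, 92} × {γ} = {(90,γ), (92,γ)}
  {91, 92} × {γ} = {(91,γ), (92,γ)}
  {90} × {α, β, γ} = {(90,α), (90,β), (90,γ)}
  {90, 91, 92} × {γ} = {(90,γ), (91,γ), (92,γ)}
  {91} × {α, β, γ} = {(91,α), (91,β), (91,γ)}
  {92} × {α, β, γ} = {(92,α), (92,β), (92,γ)}
  {90, 91} × {α, β, γ} = {(90,α), (90,β), (90,γ), (91,α), (91,β), (91,γ)}
  {90, 92} × {α, β, γ} = {(90,α), (90,β), (90,γ), (92,α), (92,β), (92,γ)}
  {91, 92} × {α, β, γ} = {(91,α), (91,β), (91,γ), (92,α), (92,β), (92,γ)}
  {90, 91, 92} × {α, β, γ} = {(90,α), (90,β), (90,γ), (91,α), (91,β), (91,γ), (92,α), (92,β), (92,γ)}
These 15 distinct sets form the basis B.
Close under arbitrary unions to get τ_{X×Y}; counting gives |τ_{X×Y}| = 27.


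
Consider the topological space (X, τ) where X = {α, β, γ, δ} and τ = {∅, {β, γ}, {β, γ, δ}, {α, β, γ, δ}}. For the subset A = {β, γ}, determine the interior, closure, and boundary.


int(A) = {β, γ}, cl(A) = {α, β, γ, δ}, ∂A = {α, δ}.

Closed sets in (X, τ) are complements of opens:
  closed(X, τ) = {∅, {α}, {α, δ}, {α, β, γ, δ}}.
int(A) = ⋃ {U ∈ τ : U ⊆ A}. Opens contained in A: ∅, {β, γ}.
Taking the union of these: int(A) = {β, γ}.
cl(A) = ⋂ {C closed : A ⊆ C}. Closed sets containing A: {α, β, γ, δ}.
Intersecting these: cl(A) = {α, β, γ, δ}.
∂A = cl(A) ∖ int(A) = {α, β, γ, δ} ∖ {β, γ} = {α, δ}.


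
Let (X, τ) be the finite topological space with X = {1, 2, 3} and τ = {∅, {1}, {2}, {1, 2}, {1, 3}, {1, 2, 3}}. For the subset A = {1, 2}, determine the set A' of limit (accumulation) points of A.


A' = {3}

For each x ∈ X, list the open sets U ∈ τ with x ∈ U, then check whether U ∩ (A ∖ {x}) ≠ ∅ for every such U.
  x = 1: open {1} ∋ x has {1} ∩ (A ∖ {1}) = ∅, so x is NOT a limit point.
  x = 2: open {2} ∋ x has {2} ∩ (A ∖ {2}) = ∅, so x is NOT a limit point.
  x = 3: opens ∋ x are {1, 3}, {1, 2, 3}; each meets A ∖ {3}, so x IS a limit point.
Collecting: A' = {3}.


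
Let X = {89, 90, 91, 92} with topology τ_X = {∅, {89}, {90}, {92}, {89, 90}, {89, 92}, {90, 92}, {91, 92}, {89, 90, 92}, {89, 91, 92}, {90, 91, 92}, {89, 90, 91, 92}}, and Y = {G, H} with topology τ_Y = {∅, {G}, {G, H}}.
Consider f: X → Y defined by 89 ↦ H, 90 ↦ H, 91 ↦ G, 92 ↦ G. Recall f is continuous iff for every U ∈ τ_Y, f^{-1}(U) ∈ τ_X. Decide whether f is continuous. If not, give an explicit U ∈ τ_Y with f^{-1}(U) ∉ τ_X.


f IS continuous.

Compute f^{-1}(U) for each U ∈ τ_Y:
  U = ∅: f^{-1}(U) = ∅ ∈ τ_X ✓.
  U = {G}: f^{-1}(U) = {91, 92} ∈ τ_X ✓.
  U = {G, H}: f^{-1}(U) = {89, 90, 91, 92} ∈ τ_X ✓.
Every preimage lies in τ_X, so f IS continuous.


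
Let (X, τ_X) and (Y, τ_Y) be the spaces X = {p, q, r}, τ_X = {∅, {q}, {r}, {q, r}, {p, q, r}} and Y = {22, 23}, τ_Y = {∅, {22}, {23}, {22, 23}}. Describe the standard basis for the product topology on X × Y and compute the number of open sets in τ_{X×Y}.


Basis B = {∅ × ∅, {q} × {22}, {q} × {23}, {r} × {22}, {r} × {23}, {q} × {22, 23}, {q, r} × {22}, {q, r} × {23}, {r} × {22, 23}, {p, q, r} × {22}, {p, q, r} × {23}, {q, r} × {22, 23}, {p, q, r} × {22, 23}}; |τ_{X×Y}| = 25.

Enumerate products U × V with U ∈ τ_X, V ∈ τ_Y (deduplicated):
  ∅ × ∅ = {} (∅)
  {q} × {22} = {(q,22)}
  {q} × {23} = {(q,23)}
  {r} × {22} = {(r,22)}
  {r} × {23} = {(r,23)}
  {q} × {22, 23} = {(q,22), (q,23)}
  {q, r} × {22} = {(q,22), (r,22)}
  {q, r} × {23} = {(q,23), (r,23)}
  {r} × {22, 23} = {(r,22), (r,23)}
  {p, q, r} × {22} = {(p,22), (q,22), (r,22)}
  {p, q, r} × {23} = {(p,23), (q,23), (r,23)}
  {q, r} × {22, 23} = {(q,22), (q,23), (r,22), (r,23)}
  {p, q, r} × {22, 23} = {(p,22), (p,23), (q,22), (q,23), (r,22), (r,23)}
These 13 distinct sets form the basis B.
Close under arbitrary unions to get τ_{X×Y}; counting gives |τ_{X×Y}| = 25.


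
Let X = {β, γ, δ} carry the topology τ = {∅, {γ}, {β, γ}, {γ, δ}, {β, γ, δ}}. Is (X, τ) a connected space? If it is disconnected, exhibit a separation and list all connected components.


(X, τ) is connected.

Find clopen sets (U ∈ τ with X ∖ U ∈ τ):
  U = ∅, X ∖ U = {β, γ, δ} — both open, so U is clopen.
  U = {β, γ, δ}, X ∖ U = ∅ — both open, so U is clopen.
Only trivial clopens (∅ and X) exist, so (X, τ) is connected.
Compute connected components by grouping points that agree on all clopens:
  component: {β, γ, δ}


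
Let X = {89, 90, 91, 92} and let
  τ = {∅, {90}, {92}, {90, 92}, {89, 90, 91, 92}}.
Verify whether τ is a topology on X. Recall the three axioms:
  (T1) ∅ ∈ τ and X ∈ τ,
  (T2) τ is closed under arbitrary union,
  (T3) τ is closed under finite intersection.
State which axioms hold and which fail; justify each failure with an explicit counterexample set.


τ IS a topology on X.

Axiom (T1): ∅ ∈ τ? Yes; X ∈ τ? Yes.
Axiom (T2/T3): check pairwise unions and intersections of members of τ.
All pairwise intersections and unions checked — each lies in τ. Therefore τ satisfies (T1), (T2), (T3): it IS a topology on X.


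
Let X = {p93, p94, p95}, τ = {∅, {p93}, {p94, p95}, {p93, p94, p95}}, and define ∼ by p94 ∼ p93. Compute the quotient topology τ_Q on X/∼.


X/∼ = {[p93=p94], [p95]}; |τ_Q| = 2.

Equivalence classes: [p93=p94], [p95].
Quotient map π: X → X/∼ sends p93 ↦ [p93=p94], p94 ↦ [p93=p94], p95 ↦ [p95].
For each subset V ⊆ X/∼, compute π^{-1}(V) ⊆ X and check whether π^{-1}(V) ∈ τ. V is open in τ_Q iff π^{-1}(V) ∈ τ.
  V = {}: π^{-1}(V) = ∅ ∈ τ ✓.
  V = {[p93=p94]}: π^{-1}(V) = {p93, p94} ∉ τ ✗.
  V = {[p95]}: π^{-1}(V) = {p95} ∉ τ ✗.
  V = {[p93=p94], [p95]}: π^{-1}(V) = {p93, p94, p95} ∈ τ ✓.
Open sets in the quotient: τ_Q = {{}, {[p93=p94], [p95]}} (2 elements).


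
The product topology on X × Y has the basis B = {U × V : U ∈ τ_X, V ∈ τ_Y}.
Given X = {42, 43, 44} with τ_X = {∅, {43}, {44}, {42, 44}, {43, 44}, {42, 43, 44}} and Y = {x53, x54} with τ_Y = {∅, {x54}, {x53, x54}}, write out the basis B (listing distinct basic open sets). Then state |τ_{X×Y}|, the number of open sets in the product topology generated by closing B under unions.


Basis B = {∅ × ∅, {43} × {x54}, {44} × {x54}, {42, 44} × {x54}, {43} × {x53, x54}, {43, 44} × {x54}, {44} × {x53, x54}, {42, 43, 44} × {x54}, {42, 44} × {x53, x54}, {43, 44} × {x53, x54}, {42, 43, 44} × {x53, x54}}; |τ_{X×Y}| = 18.

Enumerate products U × V with U ∈ τ_X, V ∈ τ_Y (deduplicated):
  ∅ × ∅ = {} (∅)
  {43} × {x54} = {(43,x54)}
  {44} × {x54} = {(44,x54)}
  {42, 44} × {x54} = {(42,x54), (44,x54)}
  {43} × {x53, x54} = {(43,x53), (43,x54)}
  {43, 44} × {x54} = {(43,x54), (44,x54)}
  {44} × {x53, x54} = {(44,x53), (44,x54)}
  {42, 43, 44} × {x54} = {(42,x54), (43,x54), (44,x54)}
  {42, 44} × {x53, x54} = {(42,x53), (42,x54), (44,x53), (44,x54)}
  {43, 44} × {x53, x54} = {(43,x53), (43,x54), (44,x53), (44,x54)}
  {42, 43, 44} × {x53, x54} = {(42,x53), (42,x54), (43,x53), (43,x54), (44,x53), (44,x54)}
These 11 distinct sets form the basis B.
Close under arbitrary unions to get τ_{X×Y}; counting gives |τ_{X×Y}| = 18.


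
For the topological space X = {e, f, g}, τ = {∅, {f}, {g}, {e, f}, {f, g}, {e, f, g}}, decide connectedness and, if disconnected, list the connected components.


(X, τ) is disconnected; components = [{g}, {e, f}].

Find clopen sets (U ∈ τ with X ∖ U ∈ τ):
  U = ∅, X ∖ U = {e, f, g} — both open, so U is clopen.
  U = {g}, X ∖ U = {e, f} — both open, so U is clopen.
  U = {e, f}, X ∖ U = {g} — both open, so U is clopen.
  U = {e, f, g}, X ∖ U = ∅ — both open, so U is clopen.
Nontrivial clopen(s) exist: e.g. {e, f}. So (X, τ) is disconnected.
Compute connected components by grouping points that agree on all clopens:
  component: {g}
  component: {e, f}


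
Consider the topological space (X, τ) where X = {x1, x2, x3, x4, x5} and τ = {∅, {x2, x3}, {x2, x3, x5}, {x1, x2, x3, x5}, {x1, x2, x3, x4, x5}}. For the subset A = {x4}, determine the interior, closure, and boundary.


int(A) = ∅, cl(A) = {x4}, ∂A = {x4}.

Closed sets in (X, τ) are complements of opens:
  closed(X, τ) = {∅, {x4}, {x1, x4}, {x1, x4, x5}, {x1, x2, x3, x4, x5}}.
int(A) = ⋃ {U ∈ τ : U ⊆ A}. Opens contained in A: ∅.
Taking the union of these: int(A) = ∅.
cl(A) = ⋂ {C closed : A ⊆ C}. Closed sets containing A: {x4}, {x1, x4}, {x1, x4, x5}, {x1, x2, x3, x4, x5}.
Intersecting these: cl(A) = {x4}.
∂A = cl(A) ∖ int(A) = {x4} ∖ ∅ = {x4}.


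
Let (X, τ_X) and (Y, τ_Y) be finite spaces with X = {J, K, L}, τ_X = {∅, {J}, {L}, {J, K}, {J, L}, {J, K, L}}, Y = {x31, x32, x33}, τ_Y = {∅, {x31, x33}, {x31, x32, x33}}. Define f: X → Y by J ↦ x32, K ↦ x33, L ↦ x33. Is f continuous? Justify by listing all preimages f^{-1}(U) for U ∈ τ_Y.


f is NOT continuous.

Compute f^{-1}(U) for each U ∈ τ_Y:
  U = ∅: f^{-1}(U) = ∅ ∈ τ_X ✓.
  U = {x31, x33}: f^{-1}(U) = {K, L} ∉ τ_X ✗.
  U = {x31, x32, x33}: f^{-1}(U) = {J, K, L} ∈ τ_X ✓.
Found U = {x31, x33} with f^{-1}(U) = {K, L} not in τ_X. Therefore f is NOT continuous.


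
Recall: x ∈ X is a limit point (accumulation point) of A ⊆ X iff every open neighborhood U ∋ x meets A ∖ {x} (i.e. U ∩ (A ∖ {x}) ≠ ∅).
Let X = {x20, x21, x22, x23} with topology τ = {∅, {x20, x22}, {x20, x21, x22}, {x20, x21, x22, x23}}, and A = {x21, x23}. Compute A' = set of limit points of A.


A' = {x23}

For each x ∈ X, list the open sets U ∈ τ with x ∈ U, then check whether U ∩ (A ∖ {x}) ≠ ∅ for every such U.
  x = x20: open {x20, x22} ∋ x has {x20, x22} ∩ (A ∖ {x20}) = ∅, so x is NOT a limit point.
  x = x21: open {x20, x21, x22} ∋ x has {x20, x21, x22} ∩ (A ∖ {x21}) = ∅, so x is NOT a limit point.
  x = x22: open {x20, x22} ∋ x has {x20, x22} ∩ (A ∖ {x22}) = ∅, so x is NOT a limit point.
  x = x23: opens ∋ x are {x20, x21, x22, x23}; each meets A ∖ {x23}, so x IS a limit point.
Collecting: A' = {x23}.


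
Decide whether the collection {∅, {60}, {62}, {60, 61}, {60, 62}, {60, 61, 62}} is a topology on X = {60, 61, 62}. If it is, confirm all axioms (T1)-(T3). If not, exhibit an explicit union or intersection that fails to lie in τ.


τ IS a topology on X.

Axiom (T1): ∅ ∈ τ? Yes; X ∈ τ? Yes.
Axiom (T2/T3): check pairwise unions and intersections of members of τ.
All pairwise intersections and unions checked — each lies in τ. Therefore τ satisfies (T1), (T2), (T3): it IS a topology on X.


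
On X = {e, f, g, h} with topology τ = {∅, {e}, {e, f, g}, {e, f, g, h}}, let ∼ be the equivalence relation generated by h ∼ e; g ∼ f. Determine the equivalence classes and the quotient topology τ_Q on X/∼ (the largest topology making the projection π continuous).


X/∼ = {[e=h], [f=g]}; |τ_Q| = 2.

Equivalence classes: [e=h], [f=g].
Quotient map π: X → X/∼ sends e ↦ [e=h], f ↦ [f=g], g ↦ [f=g], h ↦ [e=h].
For each subset V ⊆ X/∼, compute π^{-1}(V) ⊆ X and check whether π^{-1}(V) ∈ τ. V is open in τ_Q iff π^{-1}(V) ∈ τ.
  V = {}: π^{-1}(V) = ∅ ∈ τ ✓.
  V = {[e=h]}: π^{-1}(V) = {e, h} ∉ τ ✗.
  V = {[f=g]}: π^{-1}(V) = {f, g} ∉ τ ✗.
  V = {[e=h], [f=g]}: π^{-1}(V) = {e, f, g, h} ∈ τ ✓.
Open sets in the quotient: τ_Q = {{}, {[e=h], [f=g]}} (2 elements).


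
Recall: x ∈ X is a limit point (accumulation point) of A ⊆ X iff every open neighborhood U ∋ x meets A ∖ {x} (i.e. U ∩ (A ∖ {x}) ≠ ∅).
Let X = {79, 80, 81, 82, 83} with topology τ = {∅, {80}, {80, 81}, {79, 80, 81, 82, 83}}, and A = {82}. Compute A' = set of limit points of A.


A' = {79, 83}

For each x ∈ X, list the open sets U ∈ τ with x ∈ U, then check whether U ∩ (A ∖ {x}) ≠ ∅ for every such U.
  x = 79: opens ∋ x are {79, 80, 81, 82, 83}; each meets A ∖ {79}, so x IS a limit point.
  x = 80: open {80} ∋ x has {80} ∩ (A ∖ {80}) = ∅, so x is NOT a limit point.
  x = 81: open {80, 81} ∋ x has {80, 81} ∩ (A ∖ {81}) = ∅, so x is NOT a limit point.
  x = 82: open {79, 80, 81, 82, 83} ∋ x has {79, 80, 81, 82, 83} ∩ (A ∖ {82}) = ∅, so x is NOT a limit point.
  x = 83: opens ∋ x are {79, 80, 81, 82, 83}; each meets A ∖ {83}, so x IS a limit point.
Collecting: A' = {79, 83}.


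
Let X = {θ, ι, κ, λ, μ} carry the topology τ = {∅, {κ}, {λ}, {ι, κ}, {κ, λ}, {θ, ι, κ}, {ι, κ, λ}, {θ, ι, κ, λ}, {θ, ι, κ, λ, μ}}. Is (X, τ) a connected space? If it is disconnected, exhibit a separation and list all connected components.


(X, τ) is connected.

Find clopen sets (U ∈ τ with X ∖ U ∈ τ):
  U = ∅, X ∖ U = {θ, ι, κ, λ, μ} — both open, so U is clopen.
  U = {θ, ι, κ, λ, μ}, X ∖ U = ∅ — both open, so U is clopen.
Only trivial clopens (∅ and X) exist, so (X, τ) is connected.
Compute connected components by grouping points that agree on all clopens:
  component: {θ, ι, κ, λ, μ}


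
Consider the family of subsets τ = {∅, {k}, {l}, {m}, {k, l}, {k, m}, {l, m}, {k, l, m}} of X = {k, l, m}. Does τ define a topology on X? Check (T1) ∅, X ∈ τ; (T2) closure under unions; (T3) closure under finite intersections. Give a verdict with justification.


τ IS a topology on X.

Axiom (T1): ∅ ∈ τ? Yes; X ∈ τ? Yes.
Axiom (T2/T3): check pairwise unions and intersections of members of τ.
All pairwise intersections and unions checked — each lies in τ. Therefore τ satisfies (T1), (T2), (T3): it IS a topology on X.


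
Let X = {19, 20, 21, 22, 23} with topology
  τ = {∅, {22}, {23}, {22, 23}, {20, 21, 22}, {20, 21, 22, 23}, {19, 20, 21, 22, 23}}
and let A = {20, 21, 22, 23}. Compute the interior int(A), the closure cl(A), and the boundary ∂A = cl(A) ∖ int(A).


int(A) = {20, 21, 22, 23}, cl(A) = {19, 20, 21, 22, 23}, ∂A = {19}.

Closed sets in (X, τ) are complements of opens:
  closed(X, τ) = {∅, {19}, {19, 23}, {19, 20, 21}, {19, 20, 21, 22}, {19, 20, 21, 23}, {19, 20, 21, 22, 23}}.
int(A) = ⋃ {U ∈ τ : U ⊆ A}. Opens contained in A: ∅, {22}, {23}, {22, 23}, {20, 21, 22}, {20, 21, 22, 23}.
Taking the union of these: int(A) = {20, 21, 22, 23}.
cl(A) = ⋂ {C closed : A ⊆ C}. Closed sets containing A: {19, 20, 21, 22, 23}.
Intersecting these: cl(A) = {19, 20, 21, 22, 23}.
∂A = cl(A) ∖ int(A) = {19, 20, 21, 22, 23} ∖ {20, 21, 22, 23} = {19}.


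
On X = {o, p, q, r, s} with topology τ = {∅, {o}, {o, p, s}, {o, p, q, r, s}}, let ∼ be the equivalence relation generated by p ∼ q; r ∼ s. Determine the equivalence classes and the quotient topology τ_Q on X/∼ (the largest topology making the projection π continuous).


X/∼ = {[o], [p=q], [r=s]}; |τ_Q| = 3.

Equivalence classes: [o], [p=q], [r=s].
Quotient map π: X → X/∼ sends o ↦ [o], p ↦ [p=q], q ↦ [p=q], r ↦ [r=s], s ↦ [r=s].
For each subset V ⊆ X/∼, compute π^{-1}(V) ⊆ X and check whether π^{-1}(V) ∈ τ. V is open in τ_Q iff π^{-1}(V) ∈ τ.
  V = {}: π^{-1}(V) = ∅ ∈ τ ✓.
  V = {[o]}: π^{-1}(V) = {o} ∈ τ ✓.
  V = {[p=q]}: π^{-1}(V) = {p, q} ∉ τ ✗.
  V = {[o], [p=q]}: π^{-1}(V) = {o, p, q} ∉ τ ✗.
  V = {[r=s]}: π^{-1}(V) = {r, s} ∉ τ ✗.
  V = {[o], [r=s]}: π^{-1}(V) = {o, r, s} ∉ τ ✗.
  V = {[p=q], [r=s]}: π^{-1}(V) = {p, q, r, s} ∉ τ ✗.
  V = {[o], [p=q], [r=s]}: π^{-1}(V) = {o, p, q, r, s} ∈ τ ✓.
Open sets in the quotient: τ_Q = {{}, {[o]}, {[o], [p=q], [r=s]}} (3 elements).


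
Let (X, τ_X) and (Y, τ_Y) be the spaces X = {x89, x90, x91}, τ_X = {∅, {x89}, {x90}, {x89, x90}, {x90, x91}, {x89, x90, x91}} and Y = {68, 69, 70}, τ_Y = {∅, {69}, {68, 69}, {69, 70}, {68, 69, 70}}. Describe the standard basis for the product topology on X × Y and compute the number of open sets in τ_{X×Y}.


Basis B = {∅ × ∅, {x89} × {69}, {x90} × {69}, {x89} × {68, 69}, {x89} × {69, 70}, {x89, x90} × {69}, {x90} × {68, 69}, {x90} × {69, 70}, {x90, x91} × {69}, {x89} × {68, 69, 70}, {x89, x90, x91} × {69}, {x90} × {68, 69, 70}, {x89, x90} × {68, 69}, {x89, x90} × {69, 70}, {x90, x91} × {68, 69}, {x90, x91} × {69, 70}, {x89, x90} × {68, 69, 70}, {x89, x90, x91} × {68, 69}, {x89, x90, x91} × {69, 70}, {x90, x91} × {68, 69, 70}, {x89, x90, x91} × {68, 69, 70}}; |τ_{X×Y}| = 70.

Enumerate products U × V with U ∈ τ_X, V ∈ τ_Y (deduplicated):
  ∅ × ∅ = {} (∅)
  {x89} × {69} = {(x89,69)}
  {x90} × {69} = {(x90,69)}
  {x89} × {68, 69} = {(x89,68), (x89,69)}
  {x89} × {69, 70} = {(x89,69), (x89,70)}
  {x89, x90} × {69} = {(x89,69), (x90,69)}
  {x90} × {68, 69} = {(x90,68), (x90,69)}
  {x90} × {69, 70} = {(x90,69), (x90,70)}
  {x90, x91} × {69} = {(x90,69), (x91,69)}
  {x89} × {68, 69, 70} = {(x89,68), (x89,69), (x89,70)}
  {x89, x90, x91} × {69} = {(x89,69), (x90,69), (x91,69)}
  {x90} × {68, 69, 70} = {(x90,68), (x90,69), (x90,70)}
  {x89, x90} × {68, 69} = {(x89,68), (x89,69), (x90,68), (x90,69)}
  {x89, x90} × {69, 70} = {(x89,69), (x89,70), (x90,69), (x90,70)}
  {x90, x91} × {68, 69} = {(x90,68), (x90,69), (x91,68), (x91,69)}
  {x90, x91} × {69, 70} = {(x90,69), (x90,70), (x91,69), (x91,70)}
  {x89, x90} × {68, 69, 70} = {(x89,68), (x89,69), (x89,70), (x90,68), (x90,69), (x90,70)}
  {x89, x90, x91} × {68, 69} = {(x89,68), (x89,69), (x90,68), (x90,69), (x91,68), (x91,69)}
  {x89, x90, x91} × {69, 70} = {(x89,69), (x89,70), (x90,69), (x90,70), (x91,69), (x91,70)}
  {x90, x91} × {68, 69, 70} = {(x90,68), (x90,69), (x90,70), (x91,68), (x91,69), (x91,70)}
  {x89, x90, x91} × {68, 69, 70} = {(x89,68), (x89,69), (x89,70), (x90,68), (x90,69), (x90,70), (x91,68), (x91,69), (x91,70)}
These 21 distinct sets form the basis B.
Close under arbitrary unions to get τ_{X×Y}; counting gives |τ_{X×Y}| = 70.


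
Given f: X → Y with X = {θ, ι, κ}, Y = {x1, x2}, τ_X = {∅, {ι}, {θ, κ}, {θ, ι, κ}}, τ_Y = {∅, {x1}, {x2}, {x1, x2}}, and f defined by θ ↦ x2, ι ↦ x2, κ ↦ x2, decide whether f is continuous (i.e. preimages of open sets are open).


f IS continuous.

Compute f^{-1}(U) for each U ∈ τ_Y:
  U = ∅: f^{-1}(U) = ∅ ∈ τ_X ✓.
  U = {x1}: f^{-1}(U) = ∅ ∈ τ_X ✓.
  U = {x2}: f^{-1}(U) = {θ, ι, κ} ∈ τ_X ✓.
  U = {x1, x2}: f^{-1}(U) = {θ, ι, κ} ∈ τ_X ✓.
Every preimage lies in τ_X, so f IS continuous.


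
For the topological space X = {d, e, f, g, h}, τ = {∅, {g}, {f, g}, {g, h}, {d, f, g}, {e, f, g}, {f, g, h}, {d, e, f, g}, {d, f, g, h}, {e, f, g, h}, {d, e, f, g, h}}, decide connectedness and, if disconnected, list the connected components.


(X, τ) is connected.

Find clopen sets (U ∈ τ with X ∖ U ∈ τ):
  U = ∅, X ∖ U = {d, e, f, g, h} — both open, so U is clopen.
  U = {d, e, f, g, h}, X ∖ U = ∅ — both open, so U is clopen.
Only trivial clopens (∅ and X) exist, so (X, τ) is connected.
Compute connected components by grouping points that agree on all clopens:
  component: {d, e, f, g, h}


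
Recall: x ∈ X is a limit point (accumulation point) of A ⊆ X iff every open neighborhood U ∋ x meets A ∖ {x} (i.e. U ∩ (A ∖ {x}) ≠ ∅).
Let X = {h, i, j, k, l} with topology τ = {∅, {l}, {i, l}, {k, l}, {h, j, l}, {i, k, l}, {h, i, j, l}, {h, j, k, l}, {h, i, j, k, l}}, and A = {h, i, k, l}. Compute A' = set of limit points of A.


A' = {h, i, j, k}

For each x ∈ X, list the open sets U ∈ τ with x ∈ U, then check whether U ∩ (A ∖ {x}) ≠ ∅ for every such U.
  x = h: opens ∋ x are {h, j, l}, {h, i, j, l}, {h, j, k, l}, {h, i, j, k, l}; each meets A ∖ {h}, so x IS a limit point.
  x = i: opens ∋ x are {i, l}, {i, k, l}, {h, i, j, l}, {h, i, j, k, l}; each meets A ∖ {i}, so x IS a limit point.
  x = j: opens ∋ x are {h, j, l}, {h, i, j, l}, {h, j, k, l}, {h, i, j, k, l}; each meets A ∖ {j}, so x IS a limit point.
  x = k: opens ∋ x are {k, l}, {i, k, l}, {h, j, k, l}, {h, i, j, k, l}; each meets A ∖ {k}, so x IS a limit point.
  x = l: open {l} ∋ x has {l} ∩ (A ∖ {l}) = ∅, so x is NOT a limit point.
Collecting: A' = {h, i, j, k}.
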